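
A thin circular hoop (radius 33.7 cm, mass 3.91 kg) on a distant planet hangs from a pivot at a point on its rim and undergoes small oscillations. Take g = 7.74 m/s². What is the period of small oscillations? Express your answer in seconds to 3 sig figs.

I_cm = mr² = 0.4441 kg·m². The pivot is at distance d = 0.337 m from the centre of mass.
By the parallel-axis theorem, I = I_cm + md² = 0.4441 + 0.4441 = 0.8881 kg·m².
T = 2π√(I/(mgd)) = 2π√(0.8881/(3.91 × 7.74 × 0.337)) = 1.85 s.

1.85 s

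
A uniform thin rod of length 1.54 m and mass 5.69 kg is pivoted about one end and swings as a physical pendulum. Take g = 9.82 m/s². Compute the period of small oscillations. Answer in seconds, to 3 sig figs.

2.03 s

For a physical pendulum T = 2π√(I/(mgd)), with d = 0.7700 m from pivot to centre of mass.
I_cm = mL²/12 = 5.69 × 1.54²/12 = 1.125 kg·m²; I = I_cm + md² = 1.125 + 5.69 × 0.7700² = 4.498 kg·m².
T = 2π√(4.498/(5.69 × 9.82 × 0.7700)) = 2.03 s.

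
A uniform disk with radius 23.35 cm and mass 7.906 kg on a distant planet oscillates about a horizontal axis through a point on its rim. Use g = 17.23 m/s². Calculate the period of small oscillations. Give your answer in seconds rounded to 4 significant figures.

0.8958 s

I_cm = ½mr² = 0.21553 kg·m². The pivot is at distance d = 0.2335 m from the centre of mass.
By the parallel-axis theorem, I = I_cm + md² = 0.21553 + 0.43105 = 0.64658 kg·m².
T = 2π√(I/(mgd)) = 2π√(0.64658/(7.906 × 17.23 × 0.2335)) = 0.8958 s.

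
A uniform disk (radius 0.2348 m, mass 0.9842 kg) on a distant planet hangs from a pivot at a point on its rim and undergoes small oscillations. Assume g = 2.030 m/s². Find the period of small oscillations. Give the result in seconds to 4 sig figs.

I_cm = ½mr² = 0.027130 kg·m². The pivot is at distance d = 0.2348 m from the centre of mass.
By the parallel-axis theorem, I = I_cm + md² = 0.027130 + 0.054260 = 0.081390 kg·m².
T = 2π√(I/(mgd)) = 2π√(0.081390/(0.9842 × 2.030 × 0.2348)) = 2.617 s.

2.617 s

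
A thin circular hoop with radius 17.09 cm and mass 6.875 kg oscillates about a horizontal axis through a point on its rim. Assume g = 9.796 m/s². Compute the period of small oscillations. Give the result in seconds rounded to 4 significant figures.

I_cm = mr² = 0.20080 kg·m². The pivot is at distance d = 0.1709 m from the centre of mass.
By the parallel-axis theorem, I = I_cm + md² = 0.20080 + 0.20080 = 0.40159 kg·m².
T = 2π√(I/(mgd)) = 2π√(0.40159/(6.875 × 9.796 × 0.1709)) = 1.174 s.

1.174 s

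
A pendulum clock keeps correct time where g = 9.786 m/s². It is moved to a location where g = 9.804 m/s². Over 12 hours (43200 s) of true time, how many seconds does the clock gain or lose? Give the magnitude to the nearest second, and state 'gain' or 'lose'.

The clock's period scales as T ∝ 1/√g, so T'/T = √(9.786/9.804) = 0.999082.
In 43200 s of true time the clock registers 43200/0.999082 = 43239.7 s, so it gains 40 s.

gain 40 s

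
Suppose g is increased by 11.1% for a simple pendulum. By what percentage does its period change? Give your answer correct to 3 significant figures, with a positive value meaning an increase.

T ∝ 1/√g, so T'/T = 1/√(1.111) = 0.9487.
Percentage change in T = (0.9487 − 1) × 100% = -5.13%.

-5.13%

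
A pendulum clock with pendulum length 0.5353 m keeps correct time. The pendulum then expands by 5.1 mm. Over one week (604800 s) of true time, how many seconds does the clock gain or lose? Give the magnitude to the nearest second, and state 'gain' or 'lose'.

T ∝ √L, so T'/T = √(0.54040/0.5353) = 1.00475.
In 604800 s of true time the clock registers 604800/1.00475 = 601939.3 s, so it loses 2861 s.

lose 2861 s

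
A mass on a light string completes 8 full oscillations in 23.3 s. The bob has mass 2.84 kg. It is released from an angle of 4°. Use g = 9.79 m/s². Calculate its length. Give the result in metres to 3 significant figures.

T = 23.3/8 = 2.913 s.
From T = 2π√(L/g), L = gT²/(4π²) = 9.79 × 2.913²/(4π²) = 2.10 m.

2.10 m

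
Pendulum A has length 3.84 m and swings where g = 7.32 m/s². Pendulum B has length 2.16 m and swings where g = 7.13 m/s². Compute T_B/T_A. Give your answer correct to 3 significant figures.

T = 2π√(L/g), so T_B/T_A = √((L_B/g_B)/(L_A/g_A)) = √((2.16/7.13)/(3.84/7.32)) = 0.760.

0.760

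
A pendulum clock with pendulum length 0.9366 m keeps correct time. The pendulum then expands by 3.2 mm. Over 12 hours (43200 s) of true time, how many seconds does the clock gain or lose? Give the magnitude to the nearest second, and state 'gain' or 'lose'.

lose 74 s

T ∝ √L, so T'/T = √(0.93980/0.9366) = 1.00171.
In 43200 s of true time the clock registers 43200/1.00171 = 43126.4 s, so it loses 74 s.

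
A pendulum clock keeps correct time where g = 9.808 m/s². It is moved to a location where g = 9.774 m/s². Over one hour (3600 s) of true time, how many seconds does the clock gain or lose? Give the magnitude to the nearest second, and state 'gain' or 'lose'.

The clock's period scales as T ∝ 1/√g, so T'/T = √(9.808/9.774) = 1.00174.
In 3600 s of true time the clock registers 3600/1.00174 = 3593.8 s, so it loses 6 s.

lose 6 s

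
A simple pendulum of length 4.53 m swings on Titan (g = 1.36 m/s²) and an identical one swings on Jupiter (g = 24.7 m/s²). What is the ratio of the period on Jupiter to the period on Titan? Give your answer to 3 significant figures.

T ∝ 1/√g, so T₂/T₁ = √(g₁/g₂) = √(1.36/24.7) = 0.235.

0.235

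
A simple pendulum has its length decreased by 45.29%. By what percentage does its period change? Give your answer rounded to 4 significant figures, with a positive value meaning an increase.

T ∝ √L, so T'/T = √(0.54710) = 0.73966.
Percentage change in T = (0.73966 − 1) × 100% = -26.03%.

-26.03%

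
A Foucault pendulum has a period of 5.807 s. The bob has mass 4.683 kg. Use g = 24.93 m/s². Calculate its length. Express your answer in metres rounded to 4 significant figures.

21.29 m

From T = 2π√(L/g), L = gT²/(4π²) = 24.93 × 5.8070²/(4π²) = 21.29 m.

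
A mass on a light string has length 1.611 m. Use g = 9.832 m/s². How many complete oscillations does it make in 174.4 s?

T = 2π√(L/g) = 2π√(1.611/9.832) = 2.5434 s.
Number of complete oscillations = ⌊174.4/2.5434⌋ = ⌊68.571⌋ = 68.

68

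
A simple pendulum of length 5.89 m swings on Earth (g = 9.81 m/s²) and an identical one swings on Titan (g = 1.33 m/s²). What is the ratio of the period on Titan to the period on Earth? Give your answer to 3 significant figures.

2.72

T ∝ 1/√g, so T₂/T₁ = √(g₁/g₂) = √(9.81/1.33) = 2.72.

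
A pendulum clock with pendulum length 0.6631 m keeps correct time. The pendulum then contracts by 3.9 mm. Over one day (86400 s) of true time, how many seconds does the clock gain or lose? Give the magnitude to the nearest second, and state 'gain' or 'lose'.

T ∝ √L, so T'/T = √(0.65920/0.6631) = 0.997055.
In 86400 s of true time the clock registers 86400/0.997055 = 86655.2 s, so it gains 255 s.

gain 255 s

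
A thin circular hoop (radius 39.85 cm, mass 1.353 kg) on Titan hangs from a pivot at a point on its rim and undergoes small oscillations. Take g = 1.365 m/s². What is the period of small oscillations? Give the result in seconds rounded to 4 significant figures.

I_cm = mr² = 0.21486 kg·m². The pivot is at distance d = 0.3985 m from the centre of mass.
By the parallel-axis theorem, I = I_cm + md² = 0.21486 + 0.21486 = 0.42972 kg·m².
T = 2π√(I/(mgd)) = 2π√(0.42972/(1.353 × 1.365 × 0.3985)) = 4.801 s.

4.801 s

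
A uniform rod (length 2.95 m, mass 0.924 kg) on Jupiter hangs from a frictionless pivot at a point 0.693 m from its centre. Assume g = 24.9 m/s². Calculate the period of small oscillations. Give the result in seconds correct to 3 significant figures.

For a physical pendulum T = 2π√(I/(mgd)), with d = 0.6930 m from pivot to centre of mass.
I_cm = mL²/12 = 0.924 × 2.95²/12 = 0.6701 kg·m²; I = I_cm + md² = 0.6701 + 0.924 × 0.6930² = 1.114 kg·m².
T = 2π√(1.114/(0.924 × 24.9 × 0.6930)) = 1.66 s.

1.66 s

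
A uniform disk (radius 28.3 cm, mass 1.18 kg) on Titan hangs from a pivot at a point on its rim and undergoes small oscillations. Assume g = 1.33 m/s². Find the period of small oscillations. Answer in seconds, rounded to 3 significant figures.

3.55 s

I_cm = ½mr² = 0.04725 kg·m². The pivot is at distance d = 0.283 m from the centre of mass.
By the parallel-axis theorem, I = I_cm + md² = 0.04725 + 0.09451 = 0.1418 kg·m².
T = 2π√(I/(mgd)) = 2π√(0.1418/(1.18 × 1.33 × 0.283)) = 3.55 s.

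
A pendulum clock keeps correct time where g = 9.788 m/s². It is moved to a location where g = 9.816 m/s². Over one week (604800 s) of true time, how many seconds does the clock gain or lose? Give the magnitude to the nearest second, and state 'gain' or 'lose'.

The clock's period scales as T ∝ 1/√g, so T'/T = √(9.788/9.816) = 0.998573.
In 604800 s of true time the clock registers 604800/0.998573 = 605664.4 s, so it gains 864 s.

gain 864 s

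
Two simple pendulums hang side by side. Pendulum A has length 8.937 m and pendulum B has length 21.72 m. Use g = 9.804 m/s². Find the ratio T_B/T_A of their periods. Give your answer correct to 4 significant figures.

T ∝ √L, so T_B/T_A = √(L_B/L_A) = √(21.72/8.937) = 1.559.

1.559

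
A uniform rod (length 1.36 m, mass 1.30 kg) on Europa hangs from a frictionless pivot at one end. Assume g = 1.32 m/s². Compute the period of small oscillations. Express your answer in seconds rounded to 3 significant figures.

5.21 s

For a physical pendulum T = 2π√(I/(mgd)), with d = 0.6800 m from pivot to centre of mass.
I_cm = mL²/12 = 1.30 × 1.36²/12 = 0.2004 kg·m²; I = I_cm + md² = 0.2004 + 1.30 × 0.6800² = 0.8015 kg·m².
T = 2π√(0.8015/(1.30 × 1.32 × 0.6800)) = 5.21 s.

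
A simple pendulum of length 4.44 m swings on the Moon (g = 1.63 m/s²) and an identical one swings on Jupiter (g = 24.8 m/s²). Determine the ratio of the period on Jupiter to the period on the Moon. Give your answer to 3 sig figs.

0.256

T ∝ 1/√g, so T₂/T₁ = √(g₁/g₂) = √(1.63/24.8) = 0.256.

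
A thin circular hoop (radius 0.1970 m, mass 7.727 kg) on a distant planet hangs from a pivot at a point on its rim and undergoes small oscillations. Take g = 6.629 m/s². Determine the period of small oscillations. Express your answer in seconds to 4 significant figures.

I_cm = mr² = 0.29988 kg·m². The pivot is at distance d = 0.1970 m from the centre of mass.
By the parallel-axis theorem, I = I_cm + md² = 0.29988 + 0.29988 = 0.59975 kg·m².
T = 2π√(I/(mgd)) = 2π√(0.59975/(7.727 × 6.629 × 0.1970)) = 1.532 s.

1.532 s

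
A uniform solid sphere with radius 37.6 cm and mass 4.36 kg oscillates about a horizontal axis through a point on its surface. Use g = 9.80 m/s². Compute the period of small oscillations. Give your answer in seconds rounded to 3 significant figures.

1.46 s

I_cm = (2/5)mr² = 0.2466 kg·m². The pivot is at distance d = 0.376 m from the centre of mass.
By the parallel-axis theorem, I = I_cm + md² = 0.2466 + 0.6164 = 0.8630 kg·m².
T = 2π√(I/(mgd)) = 2π√(0.8630/(4.36 × 9.80 × 0.376)) = 1.46 s.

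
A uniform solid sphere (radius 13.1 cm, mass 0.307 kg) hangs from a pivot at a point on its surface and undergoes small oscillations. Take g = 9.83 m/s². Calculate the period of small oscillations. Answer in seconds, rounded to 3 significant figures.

I_cm = (2/5)mr² = 0.002107 kg·m². The pivot is at distance d = 0.131 m from the centre of mass.
By the parallel-axis theorem, I = I_cm + md² = 0.002107 + 0.005268 = 0.007376 kg·m².
T = 2π√(I/(mgd)) = 2π√(0.007376/(0.307 × 9.83 × 0.131)) = 0.858 s.

0.858 s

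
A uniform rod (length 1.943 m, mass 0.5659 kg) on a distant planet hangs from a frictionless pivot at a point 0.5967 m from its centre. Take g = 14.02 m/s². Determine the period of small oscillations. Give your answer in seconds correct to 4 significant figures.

1.779 s

For a physical pendulum T = 2π√(I/(mgd)), with d = 0.59670 m from pivot to centre of mass.
I_cm = mL²/12 = 0.5659 × 1.943²/12 = 0.17803 kg·m²; I = I_cm + md² = 0.17803 + 0.5659 × 0.59670² = 0.37952 kg·m².
T = 2π√(0.37952/(0.5659 × 14.02 × 0.59670)) = 1.779 s.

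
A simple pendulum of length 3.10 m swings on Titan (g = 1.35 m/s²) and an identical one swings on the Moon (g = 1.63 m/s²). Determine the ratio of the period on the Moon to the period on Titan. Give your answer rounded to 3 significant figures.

T ∝ 1/√g, so T₂/T₁ = √(g₁/g₂) = √(1.35/1.63) = 0.910.

0.910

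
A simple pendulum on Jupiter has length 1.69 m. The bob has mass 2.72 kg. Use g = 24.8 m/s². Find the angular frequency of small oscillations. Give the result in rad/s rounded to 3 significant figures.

3.83 rad/s

ω = √(g/L) = √(24.8/1.69) = 3.83 rad/s.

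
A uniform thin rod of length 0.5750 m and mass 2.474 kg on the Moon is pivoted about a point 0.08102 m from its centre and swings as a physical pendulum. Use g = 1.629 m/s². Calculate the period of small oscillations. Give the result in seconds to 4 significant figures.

3.195 s

For a physical pendulum T = 2π√(I/(mgd)), with d = 0.081020 m from pivot to centre of mass.
I_cm = mL²/12 = 2.474 × 0.5750²/12 = 0.068164 kg·m²; I = I_cm + md² = 0.068164 + 2.474 × 0.081020² = 0.084404 kg·m².
T = 2π√(0.084404/(2.474 × 1.629 × 0.081020)) = 3.195 s.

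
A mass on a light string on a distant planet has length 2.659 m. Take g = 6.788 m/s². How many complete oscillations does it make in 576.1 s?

146

T = 2π√(L/g) = 2π√(2.659/6.788) = 3.9325 s.
Number of complete oscillations = ⌊576.1/3.9325⌋ = ⌊146.50⌋ = 146.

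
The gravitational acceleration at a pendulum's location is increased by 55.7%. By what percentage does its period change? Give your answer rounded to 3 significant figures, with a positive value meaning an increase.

-19.9%

T ∝ 1/√g, so T'/T = 1/√(1.557) = 0.8014.
Percentage change in T = (0.8014 − 1) × 100% = -19.9%.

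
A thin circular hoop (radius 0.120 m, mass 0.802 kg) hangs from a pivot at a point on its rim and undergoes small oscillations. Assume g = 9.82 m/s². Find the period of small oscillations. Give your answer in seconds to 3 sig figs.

I_cm = mr² = 0.01155 kg·m². The pivot is at distance d = 0.120 m from the centre of mass.
By the parallel-axis theorem, I = I_cm + md² = 0.01155 + 0.01155 = 0.02310 kg·m².
T = 2π√(I/(mgd)) = 2π√(0.02310/(0.802 × 9.82 × 0.120)) = 0.982 s.

0.982 s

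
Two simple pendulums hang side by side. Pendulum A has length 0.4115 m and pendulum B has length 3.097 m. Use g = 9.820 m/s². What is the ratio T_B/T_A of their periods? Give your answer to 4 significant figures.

2.743

T ∝ √L, so T_B/T_A = √(L_B/L_A) = √(3.097/0.4115) = 2.743.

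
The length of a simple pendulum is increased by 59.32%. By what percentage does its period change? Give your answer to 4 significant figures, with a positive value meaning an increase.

26.22%

T ∝ √L, so T'/T = √(1.5932) = 1.2622.
Percentage change in T = (1.2622 − 1) × 100% = 26.22%.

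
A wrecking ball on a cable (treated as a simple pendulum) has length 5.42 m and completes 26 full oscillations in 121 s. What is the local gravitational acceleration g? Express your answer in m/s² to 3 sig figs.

T = 121/26 = 4.654 s.
From T = 2π√(L/g), g = 4π²L/T² = 4π² × 5.42/4.654² = 9.88 m/s².

9.88 m/s²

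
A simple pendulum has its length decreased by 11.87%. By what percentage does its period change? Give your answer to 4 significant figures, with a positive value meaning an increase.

T ∝ √L, so T'/T = √(0.88130) = 0.93878.
Percentage change in T = (0.93878 − 1) × 100% = -6.122%.

-6.122%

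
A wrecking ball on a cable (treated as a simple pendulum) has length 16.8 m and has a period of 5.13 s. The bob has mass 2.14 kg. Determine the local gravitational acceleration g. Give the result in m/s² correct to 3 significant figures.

From T = 2π√(L/g), g = 4π²L/T² = 4π² × 16.8/5.130² = 25.2 m/s².

25.2 m/s²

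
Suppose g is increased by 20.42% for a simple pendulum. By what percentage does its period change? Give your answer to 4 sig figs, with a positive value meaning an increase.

T ∝ 1/√g, so T'/T = 1/√(1.2042) = 0.91128.
Percentage change in T = (0.91128 − 1) × 100% = -8.872%.

-8.872%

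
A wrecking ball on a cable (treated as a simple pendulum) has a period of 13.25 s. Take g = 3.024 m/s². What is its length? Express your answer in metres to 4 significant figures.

13.45 m

From T = 2π√(L/g), L = gT²/(4π²) = 3.024 × 13.250²/(4π²) = 13.45 m.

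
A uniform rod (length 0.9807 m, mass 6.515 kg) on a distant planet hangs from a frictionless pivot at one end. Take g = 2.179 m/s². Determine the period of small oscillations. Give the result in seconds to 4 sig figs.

For a physical pendulum T = 2π√(I/(mgd)), with d = 0.49035 m from pivot to centre of mass.
I_cm = mL²/12 = 6.515 × 0.9807²/12 = 0.52216 kg·m²; I = I_cm + md² = 0.52216 + 6.515 × 0.49035² = 2.0886 kg·m².
T = 2π√(2.0886/(6.515 × 2.179 × 0.49035)) = 3.442 s.

3.442 s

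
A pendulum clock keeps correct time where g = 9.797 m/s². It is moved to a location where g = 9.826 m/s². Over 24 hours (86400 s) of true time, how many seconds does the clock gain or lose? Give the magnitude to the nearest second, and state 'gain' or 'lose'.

gain 128 s

The clock's period scales as T ∝ 1/√g, so T'/T = √(9.797/9.826) = 0.998523.
In 86400 s of true time the clock registers 86400/0.998523 = 86527.8 s, so it gains 128 s.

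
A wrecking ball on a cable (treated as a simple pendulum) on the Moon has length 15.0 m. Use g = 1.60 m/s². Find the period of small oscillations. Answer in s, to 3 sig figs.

19.2 s

T = 2π√(L/g) = 2π√(15.0/1.60) = 2π × 3.062 = 19.2 s.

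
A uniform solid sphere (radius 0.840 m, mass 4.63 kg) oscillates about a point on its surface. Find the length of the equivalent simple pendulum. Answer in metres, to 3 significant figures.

1.18 m

The equivalent simple-pendulum length is L_eq = I/(md), where I is about the pivot and d = 0.8400 m.
I_cm = (2/5)mR² = 1.307 kg·m², so I = I_cm + md² = 1.307 + 3.267 = 4.574 kg·m².
L_eq = 4.574/(4.63 × 0.8400) = 1.18 m.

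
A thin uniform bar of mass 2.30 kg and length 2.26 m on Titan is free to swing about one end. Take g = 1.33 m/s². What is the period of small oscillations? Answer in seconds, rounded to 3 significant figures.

For a physical pendulum T = 2π√(I/(mgd)), with d = 1.130 m from pivot to centre of mass.
I_cm = mL²/12 = 2.30 × 2.26²/12 = 0.9790 kg·m²; I = I_cm + md² = 0.9790 + 2.30 × 1.130² = 3.916 kg·m².
T = 2π√(3.916/(2.30 × 1.33 × 1.130)) = 6.69 s.

6.69 s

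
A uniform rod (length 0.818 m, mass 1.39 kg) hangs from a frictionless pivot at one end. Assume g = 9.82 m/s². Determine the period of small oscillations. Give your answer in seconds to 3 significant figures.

For a physical pendulum T = 2π√(I/(mgd)), with d = 0.4090 m from pivot to centre of mass.
I_cm = mL²/12 = 1.39 × 0.818²/12 = 0.07751 kg·m²; I = I_cm + md² = 0.07751 + 1.39 × 0.4090² = 0.3100 kg·m².
T = 2π√(0.3100/(1.39 × 9.82 × 0.4090)) = 1.48 s.

1.48 s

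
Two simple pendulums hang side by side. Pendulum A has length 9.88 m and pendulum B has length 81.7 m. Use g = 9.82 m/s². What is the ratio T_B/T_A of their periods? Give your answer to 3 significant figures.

T ∝ √L, so T_B/T_A = √(L_B/L_A) = √(81.7/9.88) = 2.88.

2.88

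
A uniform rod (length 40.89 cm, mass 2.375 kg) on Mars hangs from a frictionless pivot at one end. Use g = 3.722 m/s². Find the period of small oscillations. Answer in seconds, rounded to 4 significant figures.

1.700 s

For a physical pendulum T = 2π√(I/(mgd)), with d = 0.20445 m from pivot to centre of mass.
I_cm = mL²/12 = 2.375 × 0.4089²/12 = 0.033092 kg·m²; I = I_cm + md² = 0.033092 + 2.375 × 0.20445² = 0.13237 kg·m².
T = 2π√(0.13237/(2.375 × 3.722 × 0.20445)) = 1.700 s.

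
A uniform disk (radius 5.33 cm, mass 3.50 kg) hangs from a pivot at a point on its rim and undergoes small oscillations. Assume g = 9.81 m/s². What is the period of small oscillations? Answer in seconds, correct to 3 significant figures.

I_cm = ½mr² = 0.004972 kg·m². The pivot is at distance d = 0.0533 m from the centre of mass.
By the parallel-axis theorem, I = I_cm + md² = 0.004972 + 0.009943 = 0.01491 kg·m².
T = 2π√(I/(mgd)) = 2π√(0.01491/(3.50 × 9.81 × 0.0533)) = 0.567 s.

0.567 s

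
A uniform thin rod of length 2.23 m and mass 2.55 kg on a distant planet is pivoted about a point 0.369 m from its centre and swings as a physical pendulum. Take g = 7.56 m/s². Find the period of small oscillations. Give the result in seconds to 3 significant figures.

For a physical pendulum T = 2π√(I/(mgd)), with d = 0.3690 m from pivot to centre of mass.
I_cm = mL²/12 = 2.55 × 2.23²/12 = 1.057 kg·m²; I = I_cm + md² = 1.057 + 2.55 × 0.3690² = 1.404 kg·m².
T = 2π√(1.404/(2.55 × 7.56 × 0.3690)) = 2.79 s.

2.79 s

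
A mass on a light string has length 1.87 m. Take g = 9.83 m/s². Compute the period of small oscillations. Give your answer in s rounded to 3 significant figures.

T = 2π√(L/g) = 2π√(1.87/9.83) = 2π × 0.4362 = 2.74 s.

2.74 s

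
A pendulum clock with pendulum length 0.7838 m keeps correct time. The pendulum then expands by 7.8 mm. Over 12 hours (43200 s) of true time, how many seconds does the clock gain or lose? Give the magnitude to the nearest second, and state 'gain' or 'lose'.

lose 213 s

T ∝ √L, so T'/T = √(0.79160/0.7838) = 1.00496.
In 43200 s of true time the clock registers 43200/1.00496 = 42986.6 s, so it loses 213 s.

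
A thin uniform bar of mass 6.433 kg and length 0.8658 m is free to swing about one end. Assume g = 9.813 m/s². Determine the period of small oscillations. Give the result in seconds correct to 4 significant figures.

For a physical pendulum T = 2π√(I/(mgd)), with d = 0.43290 m from pivot to centre of mass.
I_cm = mL²/12 = 6.433 × 0.8658²/12 = 0.40185 kg·m²; I = I_cm + md² = 0.40185 + 6.433 × 0.43290² = 1.6074 kg·m².
T = 2π√(1.6074/(6.433 × 9.813 × 0.43290)) = 1.524 s.

1.524 s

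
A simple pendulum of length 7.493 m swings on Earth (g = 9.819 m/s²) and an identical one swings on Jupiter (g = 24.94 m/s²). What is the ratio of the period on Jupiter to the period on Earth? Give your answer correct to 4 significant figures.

0.6275

T ∝ 1/√g, so T₂/T₁ = √(g₁/g₂) = √(9.819/24.94) = 0.6275.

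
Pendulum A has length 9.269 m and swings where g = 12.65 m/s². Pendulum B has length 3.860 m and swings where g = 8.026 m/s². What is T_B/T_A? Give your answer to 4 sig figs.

0.8102

T = 2π√(L/g), so T_B/T_A = √((L_B/g_B)/(L_A/g_A)) = √((3.860/8.026)/(9.269/12.65)) = 0.8102.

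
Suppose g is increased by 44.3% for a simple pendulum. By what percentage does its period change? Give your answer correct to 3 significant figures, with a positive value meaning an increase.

-16.8%

T ∝ 1/√g, so T'/T = 1/√(1.443) = 0.8325.
Percentage change in T = (0.8325 − 1) × 100% = -16.8%.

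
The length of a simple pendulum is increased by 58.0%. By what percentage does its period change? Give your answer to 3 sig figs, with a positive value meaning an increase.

T ∝ √L, so T'/T = √(1.580) = 1.257.
Percentage change in T = (1.257 − 1) × 100% = 25.7%.

25.7%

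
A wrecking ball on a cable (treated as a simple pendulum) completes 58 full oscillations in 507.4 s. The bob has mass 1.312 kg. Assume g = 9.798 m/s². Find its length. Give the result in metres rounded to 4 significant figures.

18.99 m

T = 507.4/58 = 8.7483 s.
From T = 2π√(L/g), L = gT²/(4π²) = 9.798 × 8.7483²/(4π²) = 18.99 m.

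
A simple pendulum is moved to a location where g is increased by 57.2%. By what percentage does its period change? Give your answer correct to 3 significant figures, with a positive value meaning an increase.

-20.2%

T ∝ 1/√g, so T'/T = 1/√(1.572) = 0.7976.
Percentage change in T = (0.7976 − 1) × 100% = -20.2%.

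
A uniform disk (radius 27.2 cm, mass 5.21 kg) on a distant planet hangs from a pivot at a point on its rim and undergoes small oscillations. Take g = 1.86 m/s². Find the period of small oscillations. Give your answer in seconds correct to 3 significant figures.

I_cm = ½mr² = 0.1927 kg·m². The pivot is at distance d = 0.272 m from the centre of mass.
By the parallel-axis theorem, I = I_cm + md² = 0.1927 + 0.3855 = 0.5782 kg·m².
T = 2π√(I/(mgd)) = 2π√(0.5782/(5.21 × 1.86 × 0.272)) = 2.94 s.

2.94 s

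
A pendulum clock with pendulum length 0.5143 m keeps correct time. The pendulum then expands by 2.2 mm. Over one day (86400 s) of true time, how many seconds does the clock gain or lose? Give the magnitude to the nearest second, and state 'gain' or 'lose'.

T ∝ √L, so T'/T = √(0.51650/0.5143) = 1.00214.
In 86400 s of true time the clock registers 86400/1.00214 = 86215.8 s, so it loses 184 s.

lose 184 s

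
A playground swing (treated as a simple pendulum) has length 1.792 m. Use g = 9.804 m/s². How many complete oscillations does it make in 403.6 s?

T = 2π√(L/g) = 2π√(1.792/9.804) = 2.6863 s.
Number of complete oscillations = ⌊403.6/2.6863⌋ = ⌊150.25⌋ = 150.

150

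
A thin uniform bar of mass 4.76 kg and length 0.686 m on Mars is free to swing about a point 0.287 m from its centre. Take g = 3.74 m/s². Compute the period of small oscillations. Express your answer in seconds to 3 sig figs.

2.11 s

For a physical pendulum T = 2π√(I/(mgd)), with d = 0.2870 m from pivot to centre of mass.
I_cm = mL²/12 = 4.76 × 0.686²/12 = 0.1867 kg·m²; I = I_cm + md² = 0.1867 + 4.76 × 0.2870² = 0.5787 kg·m².
T = 2π√(0.5787/(4.76 × 3.74 × 0.2870)) = 2.11 s.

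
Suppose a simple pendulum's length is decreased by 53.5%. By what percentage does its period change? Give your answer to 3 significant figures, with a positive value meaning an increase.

T ∝ √L, so T'/T = √(0.4650) = 0.6819.
Percentage change in T = (0.6819 − 1) × 100% = -31.8%.

-31.8%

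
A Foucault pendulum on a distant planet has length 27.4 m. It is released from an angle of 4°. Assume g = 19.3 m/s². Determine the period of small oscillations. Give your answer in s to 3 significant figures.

7.49 s

T = 2π√(L/g) = 2π√(27.4/19.3) = 2π × 1.192 = 7.49 s.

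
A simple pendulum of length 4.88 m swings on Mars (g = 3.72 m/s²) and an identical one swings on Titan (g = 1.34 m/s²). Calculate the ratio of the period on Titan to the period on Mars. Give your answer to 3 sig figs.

1.67

T ∝ 1/√g, so T₂/T₁ = √(g₁/g₂) = √(3.72/1.34) = 1.67.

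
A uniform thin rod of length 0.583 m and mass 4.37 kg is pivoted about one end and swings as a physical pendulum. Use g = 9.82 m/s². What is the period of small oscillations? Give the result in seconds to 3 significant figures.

1.25 s

For a physical pendulum T = 2π√(I/(mgd)), with d = 0.2915 m from pivot to centre of mass.
I_cm = mL²/12 = 4.37 × 0.583²/12 = 0.1238 kg·m²; I = I_cm + md² = 0.1238 + 4.37 × 0.2915² = 0.4951 kg·m².
T = 2π√(0.4951/(4.37 × 9.82 × 0.2915)) = 1.25 s.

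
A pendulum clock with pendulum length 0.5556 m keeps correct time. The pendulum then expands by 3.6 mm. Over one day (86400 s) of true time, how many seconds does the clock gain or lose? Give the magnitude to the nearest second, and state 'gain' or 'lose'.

T ∝ √L, so T'/T = √(0.55920/0.5556) = 1.00323.
In 86400 s of true time the clock registers 86400/1.00323 = 86121.4 s, so it loses 279 s.

lose 279 s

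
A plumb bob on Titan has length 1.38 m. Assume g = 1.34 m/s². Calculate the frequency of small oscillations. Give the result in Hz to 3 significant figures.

0.157 Hz

T = 2π√(L/g) = 2π√(1.38/1.34) = 6.376 s, so f = 1/T = 0.157 Hz.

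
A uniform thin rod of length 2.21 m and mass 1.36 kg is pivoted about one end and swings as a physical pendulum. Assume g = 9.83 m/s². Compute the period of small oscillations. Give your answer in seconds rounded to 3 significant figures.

For a physical pendulum T = 2π√(I/(mgd)), with d = 1.105 m from pivot to centre of mass.
I_cm = mL²/12 = 1.36 × 2.21²/12 = 0.5535 kg·m²; I = I_cm + md² = 0.5535 + 1.36 × 1.105² = 2.214 kg·m².
T = 2π√(2.214/(1.36 × 9.83 × 1.105)) = 2.43 s.

2.43 s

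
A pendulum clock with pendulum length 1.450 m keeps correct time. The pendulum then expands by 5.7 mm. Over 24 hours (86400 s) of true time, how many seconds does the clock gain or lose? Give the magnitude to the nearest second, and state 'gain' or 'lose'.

T ∝ √L, so T'/T = √(1.45570/1.450) = 1.00196.
In 86400 s of true time the clock registers 86400/1.00196 = 86230.7 s, so it loses 169 s.

lose 169 s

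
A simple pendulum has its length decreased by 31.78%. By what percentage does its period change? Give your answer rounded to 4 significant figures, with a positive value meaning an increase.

T ∝ √L, so T'/T = √(0.68220) = 0.82595.
Percentage change in T = (0.82595 − 1) × 100% = -17.40%.

-17.40%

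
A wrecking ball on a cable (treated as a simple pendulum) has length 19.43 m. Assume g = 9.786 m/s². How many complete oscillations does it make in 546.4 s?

T = 2π√(L/g) = 2π√(19.43/9.786) = 8.8535 s.
Number of complete oscillations = ⌊546.4/8.8535⌋ = ⌊61.716⌋ = 61.

61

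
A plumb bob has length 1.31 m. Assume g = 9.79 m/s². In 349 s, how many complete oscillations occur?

151

T = 2π√(L/g) = 2π√(1.31/9.79) = 2.298 s.
Number of complete oscillations = ⌊349/2.298⌋ = ⌊151.8⌋ = 151.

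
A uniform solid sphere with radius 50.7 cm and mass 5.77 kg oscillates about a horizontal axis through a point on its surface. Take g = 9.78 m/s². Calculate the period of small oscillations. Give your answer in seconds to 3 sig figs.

I_cm = (2/5)mr² = 0.5933 kg·m². The pivot is at distance d = 0.507 m from the centre of mass.
By the parallel-axis theorem, I = I_cm + md² = 0.5933 + 1.483 = 2.076 kg·m².
T = 2π√(I/(mgd)) = 2π√(2.076/(5.77 × 9.78 × 0.507)) = 1.69 s.

1.69 s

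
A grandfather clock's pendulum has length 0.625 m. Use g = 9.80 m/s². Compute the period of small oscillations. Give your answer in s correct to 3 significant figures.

T = 2π√(L/g) = 2π√(0.625/9.80) = 2π × 0.2525 = 1.59 s.

1.59 s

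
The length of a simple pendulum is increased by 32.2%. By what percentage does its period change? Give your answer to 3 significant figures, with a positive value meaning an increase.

15.0%

T ∝ √L, so T'/T = √(1.322) = 1.150.
Percentage change in T = (1.150 − 1) × 100% = 15.0%.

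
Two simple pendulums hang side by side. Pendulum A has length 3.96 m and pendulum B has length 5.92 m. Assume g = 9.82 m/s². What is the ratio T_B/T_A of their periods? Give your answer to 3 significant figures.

T ∝ √L, so T_B/T_A = √(L_B/L_A) = √(5.92/3.96) = 1.22.

1.22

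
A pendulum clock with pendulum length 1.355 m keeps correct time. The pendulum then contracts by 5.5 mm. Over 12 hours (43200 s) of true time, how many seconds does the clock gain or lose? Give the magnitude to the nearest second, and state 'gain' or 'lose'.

T ∝ √L, so T'/T = √(1.34950/1.355) = 0.997968.
In 43200 s of true time the clock registers 43200/0.997968 = 43287.9 s, so it gains 88 s.

gain 88 s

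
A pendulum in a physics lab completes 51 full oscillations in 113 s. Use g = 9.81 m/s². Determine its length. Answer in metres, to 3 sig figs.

1.22 m

T = 113/51 = 2.216 s.
From T = 2π√(L/g), L = gT²/(4π²) = 9.81 × 2.216²/(4π²) = 1.22 m.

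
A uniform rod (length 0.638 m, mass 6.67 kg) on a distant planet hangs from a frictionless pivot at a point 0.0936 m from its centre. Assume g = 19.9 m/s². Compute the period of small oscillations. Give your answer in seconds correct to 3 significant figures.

For a physical pendulum T = 2π√(I/(mgd)), with d = 0.09360 m from pivot to centre of mass.
I_cm = mL²/12 = 6.67 × 0.638²/12 = 0.2262 kg·m²; I = I_cm + md² = 0.2262 + 6.67 × 0.09360² = 0.2847 kg·m².
T = 2π√(0.2847/(6.67 × 19.9 × 0.09360)) = 0.951 s.

0.951 s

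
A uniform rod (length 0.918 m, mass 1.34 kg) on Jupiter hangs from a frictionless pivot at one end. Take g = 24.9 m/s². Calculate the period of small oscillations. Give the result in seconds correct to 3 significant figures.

0.985 s

For a physical pendulum T = 2π√(I/(mgd)), with d = 0.4590 m from pivot to centre of mass.
I_cm = mL²/12 = 1.34 × 0.918²/12 = 0.09410 kg·m²; I = I_cm + md² = 0.09410 + 1.34 × 0.4590² = 0.3764 kg·m².
T = 2π√(0.3764/(1.34 × 24.9 × 0.4590)) = 0.985 s.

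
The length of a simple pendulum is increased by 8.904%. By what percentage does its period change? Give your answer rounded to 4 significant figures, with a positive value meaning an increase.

T ∝ √L, so T'/T = √(1.0890) = 1.0436.
Percentage change in T = (1.0436 − 1) × 100% = 4.357%.

4.357%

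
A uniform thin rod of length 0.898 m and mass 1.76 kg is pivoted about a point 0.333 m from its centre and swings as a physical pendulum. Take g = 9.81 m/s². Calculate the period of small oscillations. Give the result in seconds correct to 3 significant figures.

For a physical pendulum T = 2π√(I/(mgd)), with d = 0.3330 m from pivot to centre of mass.
I_cm = mL²/12 = 1.76 × 0.898²/12 = 0.1183 kg·m²; I = I_cm + md² = 0.1183 + 1.76 × 0.3330² = 0.3134 kg·m².
T = 2π√(0.3134/(1.76 × 9.81 × 0.3330)) = 1.47 s.

1.47 s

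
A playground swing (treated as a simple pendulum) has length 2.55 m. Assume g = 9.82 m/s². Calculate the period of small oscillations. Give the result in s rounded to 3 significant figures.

3.20 s

T = 2π√(L/g) = 2π√(2.55/9.82) = 2π × 0.5096 = 3.20 s.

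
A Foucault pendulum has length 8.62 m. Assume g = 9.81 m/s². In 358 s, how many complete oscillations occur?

60

T = 2π√(L/g) = 2π√(8.62/9.81) = 5.890 s.
Number of complete oscillations = ⌊358/5.890⌋ = ⌊60.78⌋ = 60.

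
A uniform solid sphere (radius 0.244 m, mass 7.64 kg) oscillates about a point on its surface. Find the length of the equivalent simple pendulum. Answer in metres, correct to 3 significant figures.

The equivalent simple-pendulum length is L_eq = I/(md), where I is about the pivot and d = 0.2440 m.
I_cm = (2/5)mR² = 0.1819 kg·m², so I = I_cm + md² = 0.1819 + 0.4549 = 0.6368 kg·m².
L_eq = 0.6368/(7.64 × 0.2440) = 0.342 m.

0.342 m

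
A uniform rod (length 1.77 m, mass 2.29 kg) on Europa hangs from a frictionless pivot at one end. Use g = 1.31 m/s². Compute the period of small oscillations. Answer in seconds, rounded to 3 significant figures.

5.96 s

For a physical pendulum T = 2π√(I/(mgd)), with d = 0.8850 m from pivot to centre of mass.
I_cm = mL²/12 = 2.29 × 1.77²/12 = 0.5979 kg·m²; I = I_cm + md² = 0.5979 + 2.29 × 0.8850² = 2.391 kg·m².
T = 2π√(2.391/(2.29 × 1.31 × 0.8850)) = 5.96 s.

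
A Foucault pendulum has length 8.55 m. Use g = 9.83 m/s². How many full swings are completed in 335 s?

57

T = 2π√(L/g) = 2π√(8.55/9.83) = 5.860 s.
Number of complete oscillations = ⌊335/5.860⌋ = ⌊57.17⌋ = 57.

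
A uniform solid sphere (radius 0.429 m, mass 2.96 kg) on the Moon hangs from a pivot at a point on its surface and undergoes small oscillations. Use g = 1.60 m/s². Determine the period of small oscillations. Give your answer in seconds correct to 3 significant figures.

I_cm = (2/5)mr² = 0.2179 kg·m². The pivot is at distance d = 0.429 m from the centre of mass.
By the parallel-axis theorem, I = I_cm + md² = 0.2179 + 0.5448 = 0.7627 kg·m².
T = 2π√(I/(mgd)) = 2π√(0.7627/(2.96 × 1.60 × 0.429)) = 3.85 s.

3.85 s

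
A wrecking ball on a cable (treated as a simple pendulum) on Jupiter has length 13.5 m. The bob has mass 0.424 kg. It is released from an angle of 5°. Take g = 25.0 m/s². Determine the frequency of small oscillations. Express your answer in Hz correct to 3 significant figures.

T = 2π√(L/g) = 2π√(13.5/25.0) = 4.617 s, so f = 1/T = 0.217 Hz.

0.217 Hz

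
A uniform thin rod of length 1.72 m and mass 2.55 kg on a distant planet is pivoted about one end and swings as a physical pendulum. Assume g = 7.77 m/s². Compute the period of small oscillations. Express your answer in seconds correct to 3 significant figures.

2.41 s

For a physical pendulum T = 2π√(I/(mgd)), with d = 0.8600 m from pivot to centre of mass.
I_cm = mL²/12 = 2.55 × 1.72²/12 = 0.6287 kg·m²; I = I_cm + md² = 0.6287 + 2.55 × 0.8600² = 2.515 kg·m².
T = 2π√(2.515/(2.55 × 7.77 × 0.8600)) = 2.41 s.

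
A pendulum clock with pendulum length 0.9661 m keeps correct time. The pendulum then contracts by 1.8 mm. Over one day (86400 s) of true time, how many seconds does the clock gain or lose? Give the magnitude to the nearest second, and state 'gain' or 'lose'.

gain 81 s

T ∝ √L, so T'/T = √(0.96430/0.9661) = 0.999068.
In 86400 s of true time the clock registers 86400/0.999068 = 86480.6 s, so it gains 81 s.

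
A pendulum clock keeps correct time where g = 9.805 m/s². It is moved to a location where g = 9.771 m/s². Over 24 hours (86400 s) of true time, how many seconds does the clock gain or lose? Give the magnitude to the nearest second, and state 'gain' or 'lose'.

The clock's period scales as T ∝ 1/√g, so T'/T = √(9.805/9.771) = 1.00174.
In 86400 s of true time the clock registers 86400/1.00174 = 86250.1 s, so it loses 150 s.

lose 150 s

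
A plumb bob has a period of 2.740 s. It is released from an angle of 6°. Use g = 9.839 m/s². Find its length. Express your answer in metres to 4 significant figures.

From T = 2π√(L/g), L = gT²/(4π²) = 9.839 × 2.7400²/(4π²) = 1.871 m.

1.871 m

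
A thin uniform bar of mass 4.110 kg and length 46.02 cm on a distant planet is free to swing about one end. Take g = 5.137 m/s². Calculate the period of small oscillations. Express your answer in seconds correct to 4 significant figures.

1.536 s

For a physical pendulum T = 2π√(I/(mgd)), with d = 0.23010 m from pivot to centre of mass.
I_cm = mL²/12 = 4.110 × 0.4602²/12 = 0.072536 kg·m²; I = I_cm + md² = 0.072536 + 4.110 × 0.23010² = 0.29014 kg·m².
T = 2π√(0.29014/(4.110 × 5.137 × 0.23010)) = 1.536 s.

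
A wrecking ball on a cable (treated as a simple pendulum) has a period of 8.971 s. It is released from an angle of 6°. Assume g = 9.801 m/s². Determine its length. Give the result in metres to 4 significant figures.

From T = 2π√(L/g), L = gT²/(4π²) = 9.801 × 8.9710²/(4π²) = 19.98 m.

19.98 m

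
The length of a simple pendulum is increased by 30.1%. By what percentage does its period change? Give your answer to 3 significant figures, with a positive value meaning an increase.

14.1%

T ∝ √L, so T'/T = √(1.301) = 1.141.
Percentage change in T = (1.141 − 1) × 100% = 14.1%.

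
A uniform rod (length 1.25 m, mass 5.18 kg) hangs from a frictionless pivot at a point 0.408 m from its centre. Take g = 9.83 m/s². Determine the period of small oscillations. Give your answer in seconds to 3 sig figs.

1.71 s

For a physical pendulum T = 2π√(I/(mgd)), with d = 0.4080 m from pivot to centre of mass.
I_cm = mL²/12 = 5.18 × 1.25²/12 = 0.6745 kg·m²; I = I_cm + md² = 0.6745 + 5.18 × 0.4080² = 1.537 kg·m².
T = 2π√(1.537/(5.18 × 9.83 × 0.4080)) = 1.71 s.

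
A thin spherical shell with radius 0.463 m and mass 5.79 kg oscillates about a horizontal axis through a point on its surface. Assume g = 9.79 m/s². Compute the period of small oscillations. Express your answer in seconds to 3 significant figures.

I_cm = (2/3)mr² = 0.8275 kg·m². The pivot is at distance d = 0.463 m from the centre of mass.
By the parallel-axis theorem, I = I_cm + md² = 0.8275 + 1.241 = 2.069 kg·m².
T = 2π√(I/(mgd)) = 2π√(2.069/(5.79 × 9.79 × 0.463)) = 1.76 s.

1.76 s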